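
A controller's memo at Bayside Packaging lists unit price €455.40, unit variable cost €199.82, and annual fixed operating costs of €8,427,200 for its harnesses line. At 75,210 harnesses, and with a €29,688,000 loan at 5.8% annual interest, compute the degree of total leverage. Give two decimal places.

2.12

At 75,210 units, contribution = 75,210 × €255.58 = €19,222,171.80.
Operating income = contribution − fixed costs = €19,222,171.80 − €8,427,200 = €10,794,971.80. Interest = €1,721,904.00.
DOL = €19,222,171.80 ÷ €10,794,971.80 = 1.7807; DFL = €10,794,971.80 ÷ €9,073,067.80 = 1.1898.
Combined leverage = 1.7807 × 1.1898 = 2.1187.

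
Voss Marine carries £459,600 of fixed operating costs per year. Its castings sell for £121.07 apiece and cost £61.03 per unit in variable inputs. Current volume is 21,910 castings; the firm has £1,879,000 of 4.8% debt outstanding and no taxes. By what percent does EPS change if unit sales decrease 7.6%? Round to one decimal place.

-13.1%

Contribution at this volume is 21,910 × £60.04 = £1,315,476.40.
EBIT = £1,315,476.40 − £459,600 = £855,876.40.
Interest = £90,192.00, so EBIT − I = £765,684.40.
DCL = total CM / (EBIT − I) = £1,315,476.40 / £765,684.40 = 1.7180.
EPS therefore changes by 1.7180 × (-7.6%) = -13.1%.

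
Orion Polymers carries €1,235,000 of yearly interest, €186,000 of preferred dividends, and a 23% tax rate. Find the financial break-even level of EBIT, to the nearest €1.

€1,476,558

Preferred dividends are paid after tax, so their pre-tax equivalent is €186,000 ÷ (1 − 0.23) = €241,558.44.
EPS = 0 when EBIT covers interest plus the pre-tax preferred burden: €1,235,000 + €241,558.44 = €1,476,558.44.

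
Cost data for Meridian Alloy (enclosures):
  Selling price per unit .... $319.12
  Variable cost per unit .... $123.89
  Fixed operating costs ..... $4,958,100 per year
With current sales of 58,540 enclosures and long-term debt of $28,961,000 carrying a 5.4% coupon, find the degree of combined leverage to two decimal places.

At 58,540 units, contribution = 58,540 × $195.23 = $11,428,764.20.
EBIT = $11,428,764.20 − $4,958,100 = $6,470,664.20. Interest = $1,563,894.00, so EBIT − I = $4,906,770.20.
DCL = contribution ÷ (EBIT − I) = $11,428,764.20 ÷ $4,906,770.20 = 2.3292.

2.33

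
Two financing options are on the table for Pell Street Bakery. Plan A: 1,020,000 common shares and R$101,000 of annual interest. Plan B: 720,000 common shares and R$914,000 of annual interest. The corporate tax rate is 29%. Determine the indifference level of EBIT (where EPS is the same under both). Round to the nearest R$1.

R$2,865,200

Set EPS_A = EPS_B: (EBIT − R$101,000)(1 − 0.29) ÷ 1,020,000 = (EBIT − R$914,000)(1 − 0.29) ÷ 720,000.
The (1 − t) factor cancels: (EBIT − 101,000) × 720,000 = (EBIT − 914,000) × 1,020,000.
EBIT × (1,020,000 − 720,000) = 914,000 × 1,020,000 − 101,000 × 720,000 = 859,560,000,000, so EBIT = 859,560,000,000 ÷ 300,000 = 2,865,200.00.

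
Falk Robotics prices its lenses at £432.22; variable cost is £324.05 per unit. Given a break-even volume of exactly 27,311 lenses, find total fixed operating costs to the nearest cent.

£2,954,230.87

Contribution margin per unit = £432.22 − £324.05 = £108.17.
Fixed costs = break-even units × CM = 27,311 × £108.17 = £2,954,230.87.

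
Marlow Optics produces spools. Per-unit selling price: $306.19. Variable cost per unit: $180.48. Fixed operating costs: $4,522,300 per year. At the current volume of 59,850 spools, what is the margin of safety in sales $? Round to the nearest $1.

$7,310,572

Contribution margin per unit = $306.19 − $180.48 = $125.71. Break-even units = $4,522,300 ÷ $125.71 = 35,974.07; break-even revenue = 35,974.07 × $306.19 = $11,014,899.67.
Actual sales revenue = 59,850 × $306.19 = $18,325,471.50.
Margin of safety = $18,325,471.50 − $11,014,899.67 = $7,310,572.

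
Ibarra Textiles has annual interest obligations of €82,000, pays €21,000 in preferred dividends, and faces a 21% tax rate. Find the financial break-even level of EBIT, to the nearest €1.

€108,582

Preferred dividends are paid after tax, so their pre-tax equivalent is €21,000 ÷ (1 − 0.21) = €26,582.28.
EPS = 0 when EBIT covers interest plus the pre-tax preferred burden: €82,000 + €26,582.28 = €108,582.28.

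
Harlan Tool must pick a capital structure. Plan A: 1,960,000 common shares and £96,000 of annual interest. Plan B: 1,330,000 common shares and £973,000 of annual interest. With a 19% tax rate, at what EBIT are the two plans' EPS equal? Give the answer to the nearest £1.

At indifference, (EBIT − 96,000)(1 − t)/1,960,000 = (EBIT − 973,000)(1 − t)/1,330,000.
The (1 − t) factor cancels: (EBIT − 96,000) × 1,330,000 = (EBIT − 973,000) × 1,960,000.
EBIT × (1,960,000 − 1,330,000) = 973,000 × 1,960,000 − 96,000 × 1,330,000 = 1,779,400,000,000, so EBIT = 1,779,400,000,000 ÷ 630,000 = 2,824,444.44.

£2,824,444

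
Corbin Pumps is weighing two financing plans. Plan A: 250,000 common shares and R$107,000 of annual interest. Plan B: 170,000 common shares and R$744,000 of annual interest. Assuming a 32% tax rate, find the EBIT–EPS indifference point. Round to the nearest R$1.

At indifference, (EBIT − 107,000)(1 − t)/250,000 = (EBIT − 744,000)(1 − t)/170,000.
Cancelling (1 − t) and cross-multiplying: 170,000·(EBIT − 107,000) = 250,000·(EBIT − 744,000).
Solving, EBIT = (744,000·250,000 − 107,000·170,000) / (250,000 − 170,000) = 167,810,000,000 / 80,000 = 2,097,625.00.

R$2,097,625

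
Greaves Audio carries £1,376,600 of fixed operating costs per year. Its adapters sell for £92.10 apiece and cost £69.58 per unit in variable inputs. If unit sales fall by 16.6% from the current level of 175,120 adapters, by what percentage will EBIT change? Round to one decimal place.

-25.5%

Contribution at this volume is 175,120 × £22.52 = £3,943,702.40.
EBIT = £3,943,702.40 − £1,376,600 = £2,567,102.40.
Degree of operating leverage = £3,943,702.40 / £2,567,102.40 = 1.5362.
%ΔEBIT = DOL × %ΔSales = 1.5362 × -16.6% = -25.5%.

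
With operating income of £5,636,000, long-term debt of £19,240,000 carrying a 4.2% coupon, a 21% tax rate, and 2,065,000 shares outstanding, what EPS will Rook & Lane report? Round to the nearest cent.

Interest = £808,080.00, so EBT = £5,636,000 − £808,080.00 = £4,827,920.00.
Net income = £4,827,920.00 × (1 − 0.21) = £3,814,056.80.
EPS = £3,814,056.80 ÷ 2,065,000 = £1.85.

£1.85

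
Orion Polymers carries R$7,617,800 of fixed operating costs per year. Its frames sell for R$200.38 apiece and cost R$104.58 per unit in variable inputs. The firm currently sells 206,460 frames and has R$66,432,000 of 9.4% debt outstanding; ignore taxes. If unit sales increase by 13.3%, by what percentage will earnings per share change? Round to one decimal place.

Total contribution margin = 206,460 × R$95.80 = R$19,778,868.00.
EBIT = R$19,778,868.00 − R$7,617,800 = R$12,161,068.00.
Interest = R$6,244,608.00, so EBIT − I = R$5,916,460.00.
DCL = total CM / (EBIT − I) = R$19,778,868.00 / R$5,916,460.00 = 3.3430.
EPS therefore changes by 3.3430 × (+13.3%) = +44.5%.

+44.5%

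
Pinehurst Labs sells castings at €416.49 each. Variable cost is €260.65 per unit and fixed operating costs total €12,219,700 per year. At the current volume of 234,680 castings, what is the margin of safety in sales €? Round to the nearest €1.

€65,084,129

Unit CM = price − variable cost = €416.49 − €260.65 = €155.84. Break-even units = €12,219,700 ÷ €155.84 = 78,411.83; break-even revenue = 78,411.83 × €416.49 = €32,657,744.18.
Actual sales revenue = 234,680 × €416.49 = €97,741,873.20.
Margin of safety = €97,741,873.20 − €32,657,744.18 = €65,084,129.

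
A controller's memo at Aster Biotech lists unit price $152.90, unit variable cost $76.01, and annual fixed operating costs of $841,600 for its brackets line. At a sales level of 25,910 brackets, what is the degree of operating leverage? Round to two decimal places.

Contribution at this volume is 25,910 × $76.89 = $1,992,219.90.
Operating income = contribution − fixed costs = $1,992,219.90 − $841,600 = $1,150,619.90.
So DOL = total CM / EBIT = $1,992,219.90 / $1,150,619.90 = 1.7314.

1.73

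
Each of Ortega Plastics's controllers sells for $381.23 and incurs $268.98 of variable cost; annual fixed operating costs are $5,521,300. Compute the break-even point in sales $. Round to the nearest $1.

$18,751,761

CM per unit = $381.23 − $268.98 = $112.25; CM ratio = $112.25 / $381.23 = 0.2944.
Break-even revenue = fixed costs × price ÷ CM = $5,521,300 × $381.23 ÷ $112.25 = $18,751,761.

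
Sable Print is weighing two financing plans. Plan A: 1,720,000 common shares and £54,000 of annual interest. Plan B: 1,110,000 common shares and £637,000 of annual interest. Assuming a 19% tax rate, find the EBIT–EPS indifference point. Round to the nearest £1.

At indifference, (EBIT − 54,000)(1 − t)/1,720,000 = (EBIT − 637,000)(1 − t)/1,110,000.
Cancelling (1 − t) and cross-multiplying: 1,110,000·(EBIT − 54,000) = 1,720,000·(EBIT − 637,000).
EBIT × (1,720,000 − 1,110,000) = 637,000 × 1,720,000 − 54,000 × 1,110,000 = 1,035,700,000,000, so EBIT = 1,035,700,000,000 ÷ 610,000 = 1,697,868.85.

£1,697,869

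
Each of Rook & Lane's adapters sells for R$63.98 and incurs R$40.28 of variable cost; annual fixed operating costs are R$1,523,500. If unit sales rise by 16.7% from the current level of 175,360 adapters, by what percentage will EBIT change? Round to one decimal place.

+26.4%

Total contribution margin = 175,360 × R$23.70 = R$4,156,032.00.
EBIT = R$4,156,032.00 − R$1,523,500 = R$2,632,532.00.
So DOL = total CM / EBIT = R$4,156,032.00 / R$2,632,532.00 = 1.5787.
So EBIT moves 1.5787 × (+16.7%) = +26.4%.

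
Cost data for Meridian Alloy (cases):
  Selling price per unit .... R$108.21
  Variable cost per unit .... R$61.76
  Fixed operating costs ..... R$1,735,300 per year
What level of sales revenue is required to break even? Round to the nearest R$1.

CM per unit = R$108.21 − R$61.76 = R$46.45; CM ratio = R$46.45 / R$108.21 = 0.4293.
Break-even sales = FC ÷ CM ratio = R$1,735,300 × R$108.21 / R$46.45 = R$4,042,558.

R$4,042,558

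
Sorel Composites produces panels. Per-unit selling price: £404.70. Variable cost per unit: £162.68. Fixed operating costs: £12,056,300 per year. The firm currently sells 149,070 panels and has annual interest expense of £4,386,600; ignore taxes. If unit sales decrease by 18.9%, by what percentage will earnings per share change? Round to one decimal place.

-34.7%

Contribution at this volume is 149,070 × £242.02 = £36,077,921.40.
Operating income = contribution − fixed costs = £36,077,921.40 − £12,056,300 = £24,021,621.40.
Interest = £4,386,600.00, so EBIT − I = £19,635,021.40.
DCL = total CM / (EBIT − I) = £36,077,921.40 / £19,635,021.40 = 1.8374.
EPS therefore changes by 1.8374 × (-18.9%) = -34.7%.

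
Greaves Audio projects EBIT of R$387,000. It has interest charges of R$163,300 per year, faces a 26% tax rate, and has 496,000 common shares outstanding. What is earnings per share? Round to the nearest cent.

R$0.33

Interest = R$163,300.00, so EBT = R$387,000 − R$163,300.00 = R$223,700.00.
After tax at 26%: net income = R$223,700.00 × 0.74 = R$165,538.00.
Per share: R$165,538.00 / 496,000 shares = R$0.33.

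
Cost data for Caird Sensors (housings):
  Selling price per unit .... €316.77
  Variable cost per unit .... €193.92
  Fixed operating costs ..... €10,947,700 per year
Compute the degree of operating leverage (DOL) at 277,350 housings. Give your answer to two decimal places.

1.47

Total contribution margin = 277,350 × €122.85 = €34,072,447.50.
Operating income = contribution − fixed costs = €34,072,447.50 − €10,947,700 = €23,124,747.50.
So DOL = total CM / EBIT = €34,072,447.50 / €23,124,747.50 = 1.4734.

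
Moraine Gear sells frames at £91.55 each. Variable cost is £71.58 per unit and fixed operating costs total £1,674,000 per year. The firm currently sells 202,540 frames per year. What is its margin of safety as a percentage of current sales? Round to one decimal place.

58.6%

Unit CM = price − variable cost = £91.55 − £71.58 = £19.97. Break-even units = £1,674,000 ÷ £19.97 = 83,825.74; break-even revenue = 83,825.74 × £91.55 = £7,674,246.37.
Current sales = 202,540 × £91.55 = £18,542,537.00.
Margin of safety = (£18,542,537.00 − £7,674,246.37) ÷ £18,542,537.00 = 58.6%.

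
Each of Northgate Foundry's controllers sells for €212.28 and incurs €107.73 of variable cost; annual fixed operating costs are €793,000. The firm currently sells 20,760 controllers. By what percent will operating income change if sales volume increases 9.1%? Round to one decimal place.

+14.3%

Total contribution margin = 20,760 × €104.55 = €2,170,458.00.
EBIT = €2,170,458.00 − €793,000 = €1,377,458.00.
DOL = contribution ÷ EBIT = €2,170,458.00 ÷ €1,377,458.00 = 1.5757.
So EBIT moves 1.5757 × (+9.1%) = +14.3%.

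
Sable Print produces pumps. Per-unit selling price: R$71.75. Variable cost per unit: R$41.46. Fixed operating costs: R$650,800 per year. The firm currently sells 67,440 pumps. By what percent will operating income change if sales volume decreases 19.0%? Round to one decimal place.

-27.9%

At 67,440 units, contribution = 67,440 × R$30.29 = R$2,042,757.60.
EBIT = R$2,042,757.60 − R$650,800 = R$1,391,957.60.
So DOL = total CM / EBIT = R$2,042,757.60 / R$1,391,957.60 = 1.4675.
So EBIT moves 1.4675 × (-19.0%) = -27.9%.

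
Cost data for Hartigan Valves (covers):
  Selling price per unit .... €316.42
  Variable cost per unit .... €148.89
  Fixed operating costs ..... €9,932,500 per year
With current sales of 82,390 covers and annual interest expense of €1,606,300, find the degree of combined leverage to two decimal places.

6.10

Contribution at this volume is 82,390 × €167.53 = €13,802,796.70.
EBIT = €13,802,796.70 − €9,932,500 = €3,870,296.70. Interest = €1,606,300.00, so EBIT − I = €2,263,996.70.
DCL = contribution ÷ (EBIT − I) = €13,802,796.70 ÷ €2,263,996.70 = 6.0967.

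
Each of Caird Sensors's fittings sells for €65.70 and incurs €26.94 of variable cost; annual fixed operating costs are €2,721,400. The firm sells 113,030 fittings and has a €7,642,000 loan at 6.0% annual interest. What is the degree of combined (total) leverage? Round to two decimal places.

At 113,030 units, contribution = 113,030 × €38.76 = €4,381,042.80.
Subtracting fixed costs: EBIT = €4,381,042.80 − €2,721,400 = €1,659,642.80. Interest = €458,520.00, so EBIT − I = €1,201,122.80.
Degree of total leverage = total CM / (EBIT − interest) = €4,381,042.80 / €1,201,122.80 = 3.6475.

3.65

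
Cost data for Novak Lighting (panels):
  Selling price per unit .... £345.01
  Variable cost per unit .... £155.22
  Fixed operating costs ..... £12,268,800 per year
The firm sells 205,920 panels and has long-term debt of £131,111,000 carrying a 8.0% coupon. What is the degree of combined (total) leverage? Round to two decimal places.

Contribution at this volume is 205,920 × £189.79 = £39,081,556.80.
EBIT = £39,081,556.80 − £12,268,800 = £26,812,756.80. Interest = £10,488,880.00.
DOL = £39,081,556.80 ÷ £26,812,756.80 = 1.4576; DFL = £26,812,756.80 ÷ £16,323,876.80 = 1.6425.
DCL = DOL × DFL = 1.4576 × 1.6425 = 2.3941.

2.39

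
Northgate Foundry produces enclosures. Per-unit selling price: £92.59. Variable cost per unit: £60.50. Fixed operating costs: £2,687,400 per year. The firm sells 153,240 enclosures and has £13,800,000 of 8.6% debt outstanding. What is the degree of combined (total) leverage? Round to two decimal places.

4.71

Contribution at this volume is 153,240 × £32.09 = £4,917,471.60.
Subtracting fixed costs: EBIT = £4,917,471.60 − £2,687,400 = £2,230,071.60. Interest = £1,186,800.00.
DOL = £4,917,471.60 ÷ £2,230,071.60 = 2.2051; DFL = £2,230,071.60 ÷ £1,043,271.60 = 2.1376.
DCL = DOL × DFL = 2.2051 × 2.1376 = 4.7136.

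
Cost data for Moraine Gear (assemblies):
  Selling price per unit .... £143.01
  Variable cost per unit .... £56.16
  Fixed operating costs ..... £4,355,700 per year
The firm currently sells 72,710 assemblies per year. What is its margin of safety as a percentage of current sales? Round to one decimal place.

31.0%

Unit CM = price − variable cost = £143.01 − £56.16 = £86.85. Break-even units = £4,355,700 ÷ £86.85 = 50,151.99; break-even revenue = 50,151.99 × £143.01 = £7,172,235.54.
Current sales = 72,710 × £143.01 = £10,398,257.10.
Margin of safety = (£10,398,257.10 − £7,172,235.54) ÷ £10,398,257.10 = 31.0%.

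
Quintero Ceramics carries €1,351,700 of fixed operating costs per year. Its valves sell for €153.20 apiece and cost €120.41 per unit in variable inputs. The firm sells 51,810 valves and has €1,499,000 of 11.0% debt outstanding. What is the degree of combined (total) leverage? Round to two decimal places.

9.32

Contribution at this volume is 51,810 × €32.79 = €1,698,849.90.
EBIT = €1,698,849.90 − €1,351,700 = €347,149.90. Interest = €164,890.00.
DOL = €1,698,849.90 ÷ €347,149.90 = 4.8937; DFL = €347,149.90 ÷ €182,259.90 = 1.9047.
Combined leverage = 4.8937 × 1.9047 = 9.3210.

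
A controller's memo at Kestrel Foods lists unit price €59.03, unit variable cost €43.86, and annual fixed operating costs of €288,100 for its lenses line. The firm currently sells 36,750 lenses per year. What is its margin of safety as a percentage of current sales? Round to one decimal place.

48.3%

Unit CM = price − variable cost = €59.03 − €43.86 = €15.17. Break-even units = €288,100 ÷ €15.17 = 18,991.43; break-even revenue = 18,991.43 × €59.03 = €1,121,064.14.
Current sales = 36,750 × €59.03 = €2,169,352.50.
Margin of safety = (€2,169,352.50 − €1,121,064.14) ÷ €2,169,352.50 = 48.3%.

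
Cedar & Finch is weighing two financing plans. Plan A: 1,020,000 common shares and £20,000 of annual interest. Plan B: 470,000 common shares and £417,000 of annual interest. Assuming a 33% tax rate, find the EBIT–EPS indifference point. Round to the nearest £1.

£756,255

At indifference, (EBIT − 20,000)(1 − t)/1,020,000 = (EBIT − 417,000)(1 − t)/470,000.
The (1 − t) factor cancels: (EBIT − 20,000) × 470,000 = (EBIT − 417,000) × 1,020,000.
Solving, EBIT = (417,000·1,020,000 − 20,000·470,000) / (1,020,000 − 470,000) = 415,940,000,000 / 550,000 = 756,254.55.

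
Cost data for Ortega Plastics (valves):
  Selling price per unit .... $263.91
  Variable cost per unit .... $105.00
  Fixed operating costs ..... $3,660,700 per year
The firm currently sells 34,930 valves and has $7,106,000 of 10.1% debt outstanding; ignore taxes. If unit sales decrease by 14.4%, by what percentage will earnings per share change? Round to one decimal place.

At 34,930 units, contribution = 34,930 × $158.91 = $5,550,726.30.
EBIT = $5,550,726.30 − $3,660,700 = $1,890,026.30.
Interest = $717,706.00, so EBIT − I = $1,172,320.30.
DCL = total CM / (EBIT − I) = $5,550,726.30 / $1,172,320.30 = 4.7348.
%ΔEPS = DCL × %ΔSales = 4.7348 × -14.4% = -68.2%.

-68.2%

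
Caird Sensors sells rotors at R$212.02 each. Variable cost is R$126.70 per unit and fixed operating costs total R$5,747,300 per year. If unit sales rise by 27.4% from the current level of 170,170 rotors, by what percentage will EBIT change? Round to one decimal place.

+45.4%

Contribution at this volume is 170,170 × R$85.32 = R$14,518,904.40.
Subtracting fixed costs: EBIT = R$14,518,904.40 − R$5,747,300 = R$8,771,604.40.
DOL = contribution ÷ EBIT = R$14,518,904.40 ÷ R$8,771,604.40 = 1.6552.
Operating income changes by 1.6552 × +27.4% = +45.4%.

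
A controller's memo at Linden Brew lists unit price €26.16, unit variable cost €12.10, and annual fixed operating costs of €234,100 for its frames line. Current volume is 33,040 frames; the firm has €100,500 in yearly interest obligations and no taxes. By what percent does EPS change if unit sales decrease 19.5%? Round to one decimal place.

Contribution at this volume is 33,040 × €14.06 = €464,542.40.
Operating income = contribution − fixed costs = €464,542.40 − €234,100 = €230,442.40.
After interest of €100,500.00, pre-tax earnings = €129,942.40.
Degree of combined leverage = contribution ÷ (EBIT − I) = €464,542.40 ÷ €129,942.40 = 3.5750.
%ΔEPS = DCL × %ΔSales = 3.5750 × -19.5% = -69.7%.

-69.7%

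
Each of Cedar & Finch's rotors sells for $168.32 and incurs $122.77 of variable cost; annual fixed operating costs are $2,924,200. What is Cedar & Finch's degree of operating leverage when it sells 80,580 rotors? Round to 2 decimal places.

Contribution at this volume is 80,580 × $45.55 = $3,670,419.00.
Operating income = contribution − fixed costs = $3,670,419.00 − $2,924,200 = $746,219.00.
DOL = contribution ÷ EBIT = $3,670,419.00 ÷ $746,219.00 = 4.9187.

4.92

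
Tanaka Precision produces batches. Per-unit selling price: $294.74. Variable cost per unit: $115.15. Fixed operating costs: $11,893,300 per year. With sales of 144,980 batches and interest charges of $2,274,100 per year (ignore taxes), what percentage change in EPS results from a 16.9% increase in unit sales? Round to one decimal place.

Total contribution margin = 144,980 × $179.59 = $26,036,958.20.
EBIT = $26,036,958.20 − $11,893,300 = $14,143,658.20.
After interest of $2,274,100.00, pre-tax earnings = $11,869,558.20.
Degree of combined leverage = contribution ÷ (EBIT − I) = $26,036,958.20 ÷ $11,869,558.20 = 2.1936.
EPS therefore changes by 2.1936 × (+16.9%) = +37.1%.

+37.1%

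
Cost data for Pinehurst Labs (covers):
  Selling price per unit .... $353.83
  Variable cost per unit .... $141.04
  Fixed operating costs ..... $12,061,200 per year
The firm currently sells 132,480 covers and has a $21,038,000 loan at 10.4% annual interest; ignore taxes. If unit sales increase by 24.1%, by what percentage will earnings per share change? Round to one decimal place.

+48.7%

Contribution at this volume is 132,480 × $212.79 = $28,190,419.20.
Subtracting fixed costs: EBIT = $28,190,419.20 − $12,061,200 = $16,129,219.20.
After interest of $2,187,952.00, pre-tax earnings = $13,941,267.20.
DCL = total CM / (EBIT − I) = $28,190,419.20 / $13,941,267.20 = 2.0221.
EPS therefore changes by 2.0221 × (+24.1%) = +48.7%.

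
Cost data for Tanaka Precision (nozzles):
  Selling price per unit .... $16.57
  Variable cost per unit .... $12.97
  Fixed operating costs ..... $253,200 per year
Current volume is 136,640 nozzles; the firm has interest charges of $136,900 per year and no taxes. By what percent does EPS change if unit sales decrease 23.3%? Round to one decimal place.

-112.6%

At 136,640 units, contribution = 136,640 × $3.60 = $491,904.00.
Operating income = contribution − fixed costs = $491,904.00 − $253,200 = $238,704.00.
Interest = $136,900.00, so EBIT − I = $101,804.00.
DCL = total CM / (EBIT − I) = $491,904.00 / $101,804.00 = 4.8319.
EPS therefore changes by 4.8319 × (-23.3%) = -112.6%.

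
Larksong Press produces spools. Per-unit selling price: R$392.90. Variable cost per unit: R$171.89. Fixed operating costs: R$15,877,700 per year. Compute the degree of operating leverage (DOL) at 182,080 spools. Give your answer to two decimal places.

1.65

Total contribution margin = 182,080 × R$221.01 = R$40,241,500.80.
Operating income = contribution − fixed costs = R$40,241,500.80 − R$15,877,700 = R$24,363,800.80.
Degree of operating leverage = R$40,241,500.80 / R$24,363,800.80 = 1.6517.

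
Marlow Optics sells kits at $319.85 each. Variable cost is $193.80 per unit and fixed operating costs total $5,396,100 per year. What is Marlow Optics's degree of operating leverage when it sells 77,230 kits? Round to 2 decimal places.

2.24

Total contribution margin = 77,230 × $126.05 = $9,734,841.50.
EBIT = $9,734,841.50 − $5,396,100 = $4,338,741.50.
DOL = contribution ÷ EBIT = $9,734,841.50 ÷ $4,338,741.50 = 2.2437.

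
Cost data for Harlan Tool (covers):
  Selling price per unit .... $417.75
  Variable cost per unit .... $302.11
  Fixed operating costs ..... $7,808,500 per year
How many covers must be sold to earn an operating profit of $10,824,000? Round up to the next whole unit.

Unit CM = price − variable cost = $417.75 − $302.11 = $115.64.
Need Q such that Q × $115.64 − $7,808,500 = $10,824,000, i.e. Q = $18,632,500 / $115.64 = 161,125.04 → 161,126.

161,126 covers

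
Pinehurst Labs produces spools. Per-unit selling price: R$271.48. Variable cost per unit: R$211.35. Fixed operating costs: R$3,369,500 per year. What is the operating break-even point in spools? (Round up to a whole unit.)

Contribution margin per unit = R$271.48 − R$211.35 = R$60.13.
Break-even volume = fixed costs ÷ CM per unit = R$3,369,500 ÷ R$60.13 = 56,036.92, so 56,037 spools.

56,037 spools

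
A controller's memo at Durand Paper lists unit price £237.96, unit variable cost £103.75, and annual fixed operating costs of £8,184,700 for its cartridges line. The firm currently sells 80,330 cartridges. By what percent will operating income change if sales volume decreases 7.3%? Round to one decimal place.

-30.3%

At 80,330 units, contribution = 80,330 × £134.21 = £10,781,089.30.
EBIT = £10,781,089.30 − £8,184,700 = £2,596,389.30.
DOL = contribution ÷ EBIT = £10,781,089.30 ÷ £2,596,389.30 = 4.1523.
%ΔEBIT = DOL × %ΔSales = 4.1523 × -7.3% = -30.3%.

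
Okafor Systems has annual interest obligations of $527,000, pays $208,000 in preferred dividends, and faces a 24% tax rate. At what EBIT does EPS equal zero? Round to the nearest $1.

$800,684

Grossing the preferred dividend up to pre-tax terms: $208,000 / (1 − 0.24) = $273,684.21.
Financial break-even EBIT = interest + D_p ÷ (1 − t) = $527,000 + $273,684.21 = $800,684.21.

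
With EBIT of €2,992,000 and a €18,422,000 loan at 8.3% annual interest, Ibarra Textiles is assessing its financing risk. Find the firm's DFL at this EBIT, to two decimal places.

Annual interest charges come to €1,529,026.00.
DFL = EBIT ÷ (EBIT − I) = €2,992,000 ÷ (€2,992,000 − €1,529,026.00) = €2,992,000 ÷ €1,462,974.00 = 2.0451.

2.05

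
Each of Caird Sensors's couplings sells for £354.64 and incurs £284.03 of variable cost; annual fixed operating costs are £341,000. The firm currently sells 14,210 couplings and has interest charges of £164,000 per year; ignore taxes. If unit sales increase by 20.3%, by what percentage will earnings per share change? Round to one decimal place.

Total contribution margin = 14,210 × £70.61 = £1,003,368.10.
Operating income = contribution − fixed costs = £1,003,368.10 − £341,000 = £662,368.10.
Interest = £164,000.00, so EBIT − I = £498,368.10.
Degree of combined leverage = contribution ÷ (EBIT − I) = £1,003,368.10 ÷ £498,368.10 = 2.0133.
EPS therefore changes by 2.0133 × (+20.3%) = +40.9%.

+40.9%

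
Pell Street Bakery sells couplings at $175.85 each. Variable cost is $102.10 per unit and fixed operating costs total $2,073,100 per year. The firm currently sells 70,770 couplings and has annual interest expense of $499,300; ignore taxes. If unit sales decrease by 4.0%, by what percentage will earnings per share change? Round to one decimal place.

-7.9%

At 70,770 units, contribution = 70,770 × $73.75 = $5,219,287.50.
EBIT = $5,219,287.50 − $2,073,100 = $3,146,187.50.
After interest of $499,300.00, pre-tax earnings = $2,646,887.50.
DCL = total CM / (EBIT − I) = $5,219,287.50 / $2,646,887.50 = 1.9719.
%ΔEPS = DCL × %ΔSales = 1.9719 × -4.0% = -7.9%.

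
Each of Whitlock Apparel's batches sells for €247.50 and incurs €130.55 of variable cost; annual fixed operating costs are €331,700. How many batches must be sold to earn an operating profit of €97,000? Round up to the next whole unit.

3,666 batches

Unit CM = price − variable cost = €247.50 − €130.55 = €116.95.
Units = (FC + target) / CM = (€331,700 + €97,000) / €116.95 = 3,665.67, so 3,666 batches.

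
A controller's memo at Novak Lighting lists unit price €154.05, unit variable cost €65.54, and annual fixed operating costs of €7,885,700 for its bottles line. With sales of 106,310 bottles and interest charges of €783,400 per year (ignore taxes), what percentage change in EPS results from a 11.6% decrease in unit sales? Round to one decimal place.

-147.4%

Total contribution margin = 106,310 × €88.51 = €9,409,498.10.
Subtracting fixed costs: EBIT = €9,409,498.10 − €7,885,700 = €1,523,798.10.
Interest = €783,400.00, so EBIT − I = €740,398.10.
Degree of combined leverage = contribution ÷ (EBIT − I) = €9,409,498.10 ÷ €740,398.10 = 12.7087.
EPS therefore changes by 12.7087 × (-11.6%) = -147.4%.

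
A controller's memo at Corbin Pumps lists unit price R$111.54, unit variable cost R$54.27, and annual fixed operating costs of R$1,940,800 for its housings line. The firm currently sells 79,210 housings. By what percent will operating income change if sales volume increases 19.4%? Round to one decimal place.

At 79,210 units, contribution = 79,210 × R$57.27 = R$4,536,356.70.
Operating income = contribution − fixed costs = R$4,536,356.70 − R$1,940,800 = R$2,595,556.70.
So DOL = total CM / EBIT = R$4,536,356.70 / R$2,595,556.70 = 1.7477.
So EBIT moves 1.7477 × (+19.4%) = +33.9%.

+33.9%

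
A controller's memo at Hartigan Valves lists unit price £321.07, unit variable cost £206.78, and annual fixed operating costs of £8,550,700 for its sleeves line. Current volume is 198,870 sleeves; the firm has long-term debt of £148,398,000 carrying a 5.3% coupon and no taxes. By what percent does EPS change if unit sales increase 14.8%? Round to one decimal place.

+53.3%

Total contribution margin = 198,870 × £114.29 = £22,728,852.30.
Subtracting fixed costs: EBIT = £22,728,852.30 − £8,550,700 = £14,178,152.30.
Interest = £7,865,094.00, so EBIT − I = £6,313,058.30.
Degree of combined leverage = contribution ÷ (EBIT − I) = £22,728,852.30 ÷ £6,313,058.30 = 3.6003.
%ΔEPS = DCL × %ΔSales = 3.6003 × +14.8% = +53.3%.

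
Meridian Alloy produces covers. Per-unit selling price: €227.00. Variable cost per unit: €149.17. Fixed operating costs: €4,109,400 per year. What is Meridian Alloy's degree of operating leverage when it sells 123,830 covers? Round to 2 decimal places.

At 123,830 units, contribution = 123,830 × €77.83 = €9,637,688.90.
Operating income = contribution − fixed costs = €9,637,688.90 − €4,109,400 = €5,528,288.90.
So DOL = total CM / EBIT = €9,637,688.90 / €5,528,288.90 = 1.7433.

1.74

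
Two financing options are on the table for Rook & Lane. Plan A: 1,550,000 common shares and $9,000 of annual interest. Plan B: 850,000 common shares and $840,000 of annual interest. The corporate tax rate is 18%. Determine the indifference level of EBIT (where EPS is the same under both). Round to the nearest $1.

$1,849,071

Set EPS_A = EPS_B: (EBIT − $9,000)(1 − 0.18) ÷ 1,550,000 = (EBIT − $840,000)(1 − 0.18) ÷ 850,000.
The (1 − t) factor cancels: (EBIT − 9,000) × 850,000 = (EBIT − 840,000) × 1,550,000.
Solving, EBIT = (840,000·1,550,000 − 9,000·850,000) / (1,550,000 − 850,000) = 1,294,350,000,000 / 700,000 = 1,849,071.43.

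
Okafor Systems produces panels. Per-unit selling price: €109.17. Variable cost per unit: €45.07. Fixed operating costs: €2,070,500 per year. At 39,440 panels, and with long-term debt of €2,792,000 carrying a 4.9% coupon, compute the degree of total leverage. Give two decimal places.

Contribution at this volume is 39,440 × €64.10 = €2,528,104.00.
Subtracting fixed costs: EBIT = €2,528,104.00 − €2,070,500 = €457,604.00. Interest = €136,808.00.
DOL = €2,528,104.00 ÷ €457,604.00 = 5.5247; DFL = €457,604.00 ÷ €320,796.00 = 1.4265.
DCL = DOL × DFL = 5.5247 × 1.4265 = 7.8810.

7.88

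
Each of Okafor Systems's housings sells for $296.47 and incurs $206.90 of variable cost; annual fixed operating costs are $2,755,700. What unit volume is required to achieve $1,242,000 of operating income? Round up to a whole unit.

Unit CM = price − variable cost = $296.47 − $206.90 = $89.57.
Need Q such that Q × $89.57 − $2,755,700 = $1,242,000, i.e. Q = $3,997,700 / $89.57 = 44,632.13 → 44,633.

44,633 housings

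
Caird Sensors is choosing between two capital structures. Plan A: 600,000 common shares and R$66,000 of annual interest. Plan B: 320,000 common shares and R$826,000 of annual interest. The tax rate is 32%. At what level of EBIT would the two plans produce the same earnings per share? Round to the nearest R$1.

Set EPS_A = EPS_B: (EBIT − R$66,000)(1 − 0.32) ÷ 600,000 = (EBIT − R$826,000)(1 − 0.32) ÷ 320,000.
The (1 − t) factor cancels: (EBIT − 66,000) × 320,000 = (EBIT − 826,000) × 600,000.
Solving, EBIT = (826,000·600,000 − 66,000·320,000) / (600,000 − 320,000) = 474,480,000,000 / 280,000 = 1,694,571.43.

R$1,694,571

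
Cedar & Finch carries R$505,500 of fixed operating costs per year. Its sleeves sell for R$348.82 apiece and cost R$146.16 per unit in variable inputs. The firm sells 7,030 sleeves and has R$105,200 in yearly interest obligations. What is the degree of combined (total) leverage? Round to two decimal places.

1.75

Total contribution margin = 7,030 × R$202.66 = R$1,424,699.80.
Subtracting fixed costs: EBIT = R$1,424,699.80 − R$505,500 = R$919,199.80. Interest = R$105,200.00.
DOL = R$1,424,699.80 ÷ R$919,199.80 = 1.5499; DFL = R$919,199.80 ÷ R$813,999.80 = 1.1292.
DCL = DOL × DFL = 1.5499 × 1.1292 = 1.7501.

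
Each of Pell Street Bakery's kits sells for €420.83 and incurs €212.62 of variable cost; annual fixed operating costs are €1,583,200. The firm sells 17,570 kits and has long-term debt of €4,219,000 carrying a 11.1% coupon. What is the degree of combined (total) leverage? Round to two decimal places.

2.28

Total contribution margin = 17,570 × €208.21 = €3,658,249.70.
Subtracting fixed costs: EBIT = €3,658,249.70 − €1,583,200 = €2,075,049.70. Interest = €468,309.00.
DOL = €3,658,249.70 ÷ €2,075,049.70 = 1.7630; DFL = €2,075,049.70 ÷ €1,606,740.70 = 1.2915.
Combined leverage = 1.7630 × 1.2915 = 2.2769.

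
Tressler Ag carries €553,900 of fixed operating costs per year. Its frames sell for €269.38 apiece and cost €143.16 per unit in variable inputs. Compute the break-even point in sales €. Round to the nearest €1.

€1,182,139

CM per unit = €269.38 − €143.16 = €126.22; CM ratio = €126.22 / €269.38 = 0.4686.
Break-even sales = FC ÷ CM ratio = €553,900 × €269.38 / €126.22 = €1,182,139.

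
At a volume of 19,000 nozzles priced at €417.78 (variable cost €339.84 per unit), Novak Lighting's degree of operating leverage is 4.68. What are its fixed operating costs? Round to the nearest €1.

Total contribution margin = 19,000 × €77.94 = €1,480,860.00.
DOL = contribution / EBIT, so EBIT = €1,480,860.00 / 4.68 = €316,423.08.
Fixed costs = CM − EBIT = €1,480,860.00 − €316,423.08 = €1,164,437.

€1,164,437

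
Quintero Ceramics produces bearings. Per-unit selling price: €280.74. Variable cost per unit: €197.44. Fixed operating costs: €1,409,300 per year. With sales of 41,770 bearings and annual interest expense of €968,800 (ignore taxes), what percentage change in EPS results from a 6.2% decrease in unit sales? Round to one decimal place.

Total contribution margin = 41,770 × €83.30 = €3,479,441.00.
EBIT = €3,479,441.00 − €1,409,300 = €2,070,141.00.
Interest = €968,800.00, so EBIT − I = €1,101,341.00.
Degree of combined leverage = contribution ÷ (EBIT − I) = €3,479,441.00 ÷ €1,101,341.00 = 3.1593.
EPS therefore changes by 3.1593 × (-6.2%) = -19.6%.

-19.6%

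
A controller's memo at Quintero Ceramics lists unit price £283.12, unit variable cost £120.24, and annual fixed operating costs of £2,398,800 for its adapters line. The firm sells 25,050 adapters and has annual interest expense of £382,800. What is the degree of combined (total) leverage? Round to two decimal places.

At 25,050 units, contribution = 25,050 × £162.88 = £4,080,144.00.
Subtracting fixed costs: EBIT = £4,080,144.00 − £2,398,800 = £1,681,344.00. Interest = £382,800.00.
DOL = £4,080,144.00 ÷ £1,681,344.00 = 2.4267; DFL = £1,681,344.00 ÷ £1,298,544.00 = 1.2948.
DCL = DOL × DFL = 2.4267 × 1.2948 = 3.1421.

3.14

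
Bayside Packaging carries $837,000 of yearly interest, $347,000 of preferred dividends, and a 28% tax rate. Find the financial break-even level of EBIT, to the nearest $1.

$1,318,944

Preferred dividends are paid after tax, so their pre-tax equivalent is $347,000 ÷ (1 − 0.28) = $481,944.44.
EPS = 0 when EBIT covers interest plus the pre-tax preferred burden: $837,000 + $481,944.44 = $1,318,944.44.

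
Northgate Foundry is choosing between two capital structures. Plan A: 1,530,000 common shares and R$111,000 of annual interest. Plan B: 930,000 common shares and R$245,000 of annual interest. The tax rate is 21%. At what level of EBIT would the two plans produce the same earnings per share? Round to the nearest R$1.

R$452,700

Set EPS_A = EPS_B: (EBIT − R$111,000)(1 − 0.21) ÷ 1,530,000 = (EBIT − R$245,000)(1 − 0.21) ÷ 930,000.
Cancelling (1 − t) and cross-multiplying: 930,000·(EBIT − 111,000) = 1,530,000·(EBIT − 245,000).
EBIT × (1,530,000 − 930,000) = 245,000 × 1,530,000 − 111,000 × 930,000 = 271,620,000,000, so EBIT = 271,620,000,000 ÷ 600,000 = 452,700.00.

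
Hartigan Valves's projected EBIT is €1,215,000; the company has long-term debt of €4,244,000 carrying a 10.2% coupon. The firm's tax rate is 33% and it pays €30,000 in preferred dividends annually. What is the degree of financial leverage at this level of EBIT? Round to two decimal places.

Annual interest charges come to €432,888.00.
Preferred dividends grossed up pre-tax: €30,000 / (1 − 0.33) = €44,776.12.
DFL = EBIT ÷ [EBIT − I − D_p/(1−t)] = €1,215,000 ÷ [€1,215,000 − €432,888.00 − €44,776.12] = €1,215,000 ÷ €737,335.88 = 1.6478.

1.65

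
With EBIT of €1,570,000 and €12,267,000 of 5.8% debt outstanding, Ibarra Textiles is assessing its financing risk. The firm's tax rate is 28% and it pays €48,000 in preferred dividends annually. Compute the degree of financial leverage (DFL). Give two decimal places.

1.98

Annual interest charges come to €711,486.00.
Pre-tax preferred-dividend burden = €48,000 ÷ (1 − 0.28) = €66,666.67.
DFL = EBIT ÷ [EBIT − I − D_p/(1−t)] = €1,570,000 ÷ [€1,570,000 − €711,486.00 − €66,666.67] = €1,570,000 ÷ €791,847.33 = 1.9827.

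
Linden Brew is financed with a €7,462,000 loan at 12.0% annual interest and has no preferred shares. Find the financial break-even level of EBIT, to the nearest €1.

Annual interest = 12.0% × €7,462,000 = €895,440.00.
With no preferred dividends, EPS = 0 when EBIT exactly covers interest, so the financial break-even EBIT is €895,440.00.

€895,440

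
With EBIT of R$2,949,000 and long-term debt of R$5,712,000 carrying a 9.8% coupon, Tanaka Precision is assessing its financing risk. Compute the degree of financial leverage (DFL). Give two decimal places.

1.23

Annual interest charges come to R$559,776.00.
DFL = EBIT ÷ (EBIT − I) = R$2,949,000 ÷ (R$2,949,000 − R$559,776.00) = R$2,949,000 ÷ R$2,389,224.00 = 1.2343.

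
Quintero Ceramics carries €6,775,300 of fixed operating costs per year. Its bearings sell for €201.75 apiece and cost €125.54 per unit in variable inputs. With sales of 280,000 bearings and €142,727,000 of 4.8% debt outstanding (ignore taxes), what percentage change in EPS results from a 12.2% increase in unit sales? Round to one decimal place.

Contribution at this volume is 280,000 × €76.21 = €21,338,800.00.
EBIT = €21,338,800.00 − €6,775,300 = €14,563,500.00.
Interest = €6,850,896.00, so EBIT − I = €7,712,604.00.
Degree of combined leverage = contribution ÷ (EBIT − I) = €21,338,800.00 ÷ €7,712,604.00 = 2.7667.
EPS therefore changes by 2.7667 × (+12.2%) = +33.8%.

+33.8%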